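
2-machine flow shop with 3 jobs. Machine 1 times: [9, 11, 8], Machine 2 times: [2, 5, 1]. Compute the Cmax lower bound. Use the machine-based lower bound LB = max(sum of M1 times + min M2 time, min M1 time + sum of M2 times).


LB1 = sum(M1 times) + min(M2 times) = 28 + 1 = 29
LB2 = min(M1 times) + sum(M2 times) = 8 + 8 = 16
Lower bound = max(LB1, LB2) = max(29, 16) = 29

29


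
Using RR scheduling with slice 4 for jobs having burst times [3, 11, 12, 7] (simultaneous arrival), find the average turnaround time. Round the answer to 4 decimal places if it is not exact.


Time quantum = 4
Execution trace:
  J1 runs 3 units, time = 3
  J2 runs 4 units, time = 7
  J3 runs 4 units, time = 11
  J4 runs 4 units, time = 15
  J2 runs 4 units, time = 19
  J3 runs 4 units, time = 23
  J4 runs 3 units, time = 26
  J2 runs 3 units, time = 29
  J3 runs 4 units, time = 33
Finish times: [3, 29, 33, 26]
Average turnaround = 91/4 = 22.75

22.75


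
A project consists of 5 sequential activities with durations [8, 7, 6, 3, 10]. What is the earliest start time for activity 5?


Activity 5 starts after activities 1 through 4 complete.
Predecessor durations: [8, 7, 6, 3]
ES = 8 + 7 + 6 + 3 = 24

24


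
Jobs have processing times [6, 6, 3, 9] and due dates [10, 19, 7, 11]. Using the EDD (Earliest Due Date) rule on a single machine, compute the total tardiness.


Sort by due date (EDD order): [(3, 7), (6, 10), (9, 11), (6, 19)]
Compute completion times and tardiness:
  Job 1: p=3, d=7, C=3, tardiness=max(0,3-7)=0
  Job 2: p=6, d=10, C=9, tardiness=max(0,9-10)=0
  Job 3: p=9, d=11, C=18, tardiness=max(0,18-11)=7
  Job 4: p=6, d=19, C=24, tardiness=max(0,24-19)=5
Total tardiness = 12

12


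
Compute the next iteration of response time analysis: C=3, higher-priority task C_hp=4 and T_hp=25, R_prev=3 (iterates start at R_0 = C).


R_next = C + ceil(R_prev / T_hp) * C_hp
ceil(3 / 25) = ceil(0.12) = 1
Interference = 1 * 4 = 4
R_next = 3 + 4 = 7

7


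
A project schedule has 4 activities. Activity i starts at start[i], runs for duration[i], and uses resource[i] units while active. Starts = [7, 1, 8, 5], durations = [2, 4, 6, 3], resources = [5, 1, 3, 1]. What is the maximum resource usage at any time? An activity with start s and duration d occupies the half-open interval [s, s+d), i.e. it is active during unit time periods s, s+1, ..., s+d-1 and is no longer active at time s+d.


Each activity i is active on [start_i, start_i + duration_i).
Compute total resource usage per time slot:
  t=0: active resources = [], total = 0
  t=1: active resources = [1], total = 1
  t=2: active resources = [1], total = 1
  t=3: active resources = [1], total = 1
  t=4: active resources = [1], total = 1
  t=5: active resources = [1], total = 1
  t=6: active resources = [1], total = 1
  t=7: active resources = [5, 1], total = 6
  t=8: active resources = [5, 3], total = 8
  t=9: active resources = [3], total = 3
  t=10: active resources = [3], total = 3
  t=11: active resources = [3], total = 3
  t=12: active resources = [3], total = 3
  t=13: active resources = [3], total = 3
Peak resource demand = 8

8


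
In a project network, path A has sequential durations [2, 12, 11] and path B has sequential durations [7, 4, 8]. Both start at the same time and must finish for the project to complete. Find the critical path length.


Path A total = 2 + 12 + 11 = 25
Path B total = 7 + 4 + 8 = 19
Critical path = longest path = max(25, 19) = 25

25


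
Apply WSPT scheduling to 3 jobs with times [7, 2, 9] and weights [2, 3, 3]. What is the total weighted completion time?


Compute p/w ratios and sort ascending (WSPT): [(2, 3), (9, 3), (7, 2)]
Compute weighted completion times:
  Job (p=2,w=3): C=2, w*C=3*2=6
  Job (p=9,w=3): C=11, w*C=3*11=33
  Job (p=7,w=2): C=18, w*C=2*18=36
Total weighted completion time = 75

75


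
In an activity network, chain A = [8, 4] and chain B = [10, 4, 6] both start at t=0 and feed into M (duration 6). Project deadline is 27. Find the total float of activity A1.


Forward pass: ES(A1) = sum of predecessors on chain A = 0
EF = ES + duration = 0 + 8 = 8
Backward pass: LF(M) = deadline = 27; LS(M) = 27 - 6 = 21
LF(A1) = LS(M) - sum(successors on chain A) = 21 - 4 = 17
LS = LF - duration = 17 - 8 = 9
Total float = LS - ES = 9 - 0 = 9

9


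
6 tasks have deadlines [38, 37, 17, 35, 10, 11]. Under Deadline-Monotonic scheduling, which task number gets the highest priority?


Sort tasks by relative deadline (ascending):
  Task 5: deadline = 10
  Task 6: deadline = 11
  Task 3: deadline = 17
  Task 4: deadline = 35
  Task 2: deadline = 37
  Task 1: deadline = 38
Priority order (highest first): [5, 6, 3, 4, 2, 1]
Highest priority task = 5

5


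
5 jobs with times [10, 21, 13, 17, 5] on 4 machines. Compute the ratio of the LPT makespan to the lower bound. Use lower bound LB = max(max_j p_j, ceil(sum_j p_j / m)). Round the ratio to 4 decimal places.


LPT order: [21, 17, 13, 10, 5]
Machine loads after assignment: [21, 17, 13, 15]
LPT makespan = 21
Lower bound = max(max_job, ceil(total/4)) = max(21, 17) = 21
Ratio = 21 / 21 = 1.0

1.0


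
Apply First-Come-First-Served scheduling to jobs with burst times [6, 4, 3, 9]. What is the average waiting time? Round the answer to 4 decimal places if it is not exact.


FCFS order (as given): [6, 4, 3, 9]
Waiting times:
  Job 1: wait = 0
  Job 2: wait = 6
  Job 3: wait = 10
  Job 4: wait = 13
Sum of waiting times = 29
Average waiting time = 29/4 = 7.25

7.25


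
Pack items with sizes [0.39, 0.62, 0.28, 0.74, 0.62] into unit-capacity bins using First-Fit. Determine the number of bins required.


Place items sequentially using First-Fit:
  Item 0.39 -> new Bin 1
  Item 0.62 -> new Bin 2
  Item 0.28 -> Bin 1 (now 0.67)
  Item 0.74 -> new Bin 3
  Item 0.62 -> new Bin 4
Total bins used = 4

4


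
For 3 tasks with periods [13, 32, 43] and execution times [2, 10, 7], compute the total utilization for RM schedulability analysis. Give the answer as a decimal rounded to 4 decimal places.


Compute individual utilizations (exact fractions):
  Task 1: C/T = 2/13 (approx. 0.1538)
  Task 2: C/T = 10/32 = 5/16 (approx. 0.3125)
  Task 3: C/T = 7/43 (approx. 0.1628)
Total utilization U = 2/13 + 5/16 + 7/43 = 5627/8944
Rounded to 4 decimal places: U = 0.6291
RM (Liu & Layland) bound for 3 tasks = 0.779763; compare with U = 5627/8944 (approx. 0.629137)
U <= bound, so schedulable by RM sufficient condition.

0.6291


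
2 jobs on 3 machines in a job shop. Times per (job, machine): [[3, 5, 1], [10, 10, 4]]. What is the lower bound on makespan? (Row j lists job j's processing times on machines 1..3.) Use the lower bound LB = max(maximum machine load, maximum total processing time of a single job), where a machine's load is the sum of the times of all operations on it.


Machine loads:
  Machine 1: 3 + 10 = 13
  Machine 2: 5 + 10 = 15
  Machine 3: 1 + 4 = 5
Max machine load = 15
Job totals:
  Job 1: 9
  Job 2: 24
Max job total = 24
Lower bound = max(15, 24) = 24

24


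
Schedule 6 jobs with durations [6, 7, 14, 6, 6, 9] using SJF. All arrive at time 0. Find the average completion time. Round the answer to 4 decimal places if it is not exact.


SJF order (ascending): [6, 6, 6, 7, 9, 14]
Completion times:
  Job 1: burst=6, C=6
  Job 2: burst=6, C=12
  Job 3: burst=6, C=18
  Job 4: burst=7, C=25
  Job 5: burst=9, C=34
  Job 6: burst=14, C=48
Average completion = 143/6 = 23.8333

23.8333


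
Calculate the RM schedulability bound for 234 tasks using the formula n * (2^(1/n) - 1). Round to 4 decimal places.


Compute 2^(1/234) = 1.0029665590
Subtract 1: 1.0029665590 - 1 = 0.0029665590
Multiply by n: 234 * 0.0029665590 = 0.6941748060
Round to 4 dp: 0.6942

0.6942


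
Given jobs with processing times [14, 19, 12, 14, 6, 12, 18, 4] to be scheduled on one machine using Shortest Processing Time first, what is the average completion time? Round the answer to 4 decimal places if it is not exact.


Sort jobs by processing time (SPT order): [4, 6, 12, 12, 14, 14, 18, 19]
Compute completion times sequentially:
  Job 1: processing = 4, completes at 4
  Job 2: processing = 6, completes at 10
  Job 3: processing = 12, completes at 22
  Job 4: processing = 12, completes at 34
  Job 5: processing = 14, completes at 48
  Job 6: processing = 14, completes at 62
  Job 7: processing = 18, completes at 80
  Job 8: processing = 19, completes at 99
Sum of completion times = 359
Average completion time = 359/8 = 44.875

44.875


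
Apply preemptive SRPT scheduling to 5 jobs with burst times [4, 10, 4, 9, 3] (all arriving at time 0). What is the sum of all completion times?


Since all jobs arrive at t=0, SRPT equals SPT ordering.
SPT order: [3, 4, 4, 9, 10]
Completion times:
  Job 1: p=3, C=3
  Job 2: p=4, C=7
  Job 3: p=4, C=11
  Job 4: p=9, C=20
  Job 5: p=10, C=30
Total completion time = 3 + 7 + 11 + 20 + 30 = 71

71


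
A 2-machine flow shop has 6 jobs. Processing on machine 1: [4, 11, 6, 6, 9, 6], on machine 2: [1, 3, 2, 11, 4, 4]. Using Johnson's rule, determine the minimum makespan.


Apply Johnson's rule:
  Group 1 (a <= b): [(4, 6, 11)]
  Group 2 (a > b): [(5, 9, 4), (6, 6, 4), (2, 11, 3), (3, 6, 2), (1, 4, 1)]
Optimal job order: [4, 5, 6, 2, 3, 1]
Schedule:
  Job 4: M1 done at 6, M2 done at 17
  Job 5: M1 done at 15, M2 done at 21
  Job 6: M1 done at 21, M2 done at 25
  Job 2: M1 done at 32, M2 done at 35
  Job 3: M1 done at 38, M2 done at 40
  Job 1: M1 done at 42, M2 done at 43
Makespan = 43

43


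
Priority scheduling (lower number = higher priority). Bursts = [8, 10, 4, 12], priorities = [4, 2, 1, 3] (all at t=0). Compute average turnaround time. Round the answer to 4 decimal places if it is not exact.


Sort by priority (ascending = highest first):
Order: [(1, 4), (2, 10), (3, 12), (4, 8)]
Completion times:
  Priority 1, burst=4, C=4
  Priority 2, burst=10, C=14
  Priority 3, burst=12, C=26
  Priority 4, burst=8, C=34
Average turnaround = 78/4 = 19.5

19.5


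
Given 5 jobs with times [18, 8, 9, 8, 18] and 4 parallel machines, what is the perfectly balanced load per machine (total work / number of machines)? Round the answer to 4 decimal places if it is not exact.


Total processing time = 18 + 8 + 9 + 8 + 18 = 61
Number of machines = 4
Ideal balanced load = 61 / 4 = 15.25

15.25


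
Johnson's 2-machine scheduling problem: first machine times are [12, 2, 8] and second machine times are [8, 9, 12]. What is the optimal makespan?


Apply Johnson's rule:
  Group 1 (a <= b): [(2, 2, 9), (3, 8, 12)]
  Group 2 (a > b): [(1, 12, 8)]
Optimal job order: [2, 3, 1]
Schedule:
  Job 2: M1 done at 2, M2 done at 11
  Job 3: M1 done at 10, M2 done at 23
  Job 1: M1 done at 22, M2 done at 31
Makespan = 31

31


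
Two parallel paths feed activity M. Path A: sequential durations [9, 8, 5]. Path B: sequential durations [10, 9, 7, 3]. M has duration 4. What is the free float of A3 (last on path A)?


ES(A3) = sum of predecessors on chain A = 17
EF(A3) = ES + duration = 17 + 5 = 22
Successor of A3 is M. ES(M) = max(sum(A), sum(B)) = max(22, 29) = 29
Free float = ES(successor) - EF(current) = 29 - 22 = 7

7


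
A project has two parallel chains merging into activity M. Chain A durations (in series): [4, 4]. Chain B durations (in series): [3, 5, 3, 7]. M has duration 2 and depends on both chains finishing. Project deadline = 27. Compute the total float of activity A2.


Forward pass: ES(A2) = sum of predecessors on chain A = 4
EF = ES + duration = 4 + 4 = 8
Backward pass: LF(M) = deadline = 27; LS(M) = 27 - 2 = 25
LF(A2) = LS(M) - sum(successors on chain A) = 25 - 0 = 25
LS = LF - duration = 25 - 4 = 21
Total float = LS - ES = 21 - 4 = 17

17


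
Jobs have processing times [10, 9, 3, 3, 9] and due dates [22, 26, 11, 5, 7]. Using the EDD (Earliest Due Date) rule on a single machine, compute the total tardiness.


Sort by due date (EDD order): [(3, 5), (9, 7), (3, 11), (10, 22), (9, 26)]
Compute completion times and tardiness:
  Job 1: p=3, d=5, C=3, tardiness=max(0,3-5)=0
  Job 2: p=9, d=7, C=12, tardiness=max(0,12-7)=5
  Job 3: p=3, d=11, C=15, tardiness=max(0,15-11)=4
  Job 4: p=10, d=22, C=25, tardiness=max(0,25-22)=3
  Job 5: p=9, d=26, C=34, tardiness=max(0,34-26)=8
Total tardiness = 20

20


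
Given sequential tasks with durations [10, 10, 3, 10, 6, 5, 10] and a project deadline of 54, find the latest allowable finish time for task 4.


LF(activity 4) = deadline - sum of successor durations
Successors: activities 5 through 7 with durations [6, 5, 10]
Sum of successor durations = 21
LF = 54 - 21 = 33

33


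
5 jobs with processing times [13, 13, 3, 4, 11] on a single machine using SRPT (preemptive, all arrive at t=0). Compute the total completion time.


Since all jobs arrive at t=0, SRPT equals SPT ordering.
SPT order: [3, 4, 11, 13, 13]
Completion times:
  Job 1: p=3, C=3
  Job 2: p=4, C=7
  Job 3: p=11, C=18
  Job 4: p=13, C=31
  Job 5: p=13, C=44
Total completion time = 3 + 7 + 18 + 31 + 44 = 103

103


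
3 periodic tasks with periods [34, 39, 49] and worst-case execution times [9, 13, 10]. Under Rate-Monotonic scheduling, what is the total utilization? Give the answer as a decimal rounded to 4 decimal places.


Compute individual utilizations (exact fractions):
  Task 1: C/T = 9/34 (approx. 0.2647)
  Task 2: C/T = 13/39 = 1/3 (approx. 0.3333)
  Task 3: C/T = 10/49 (approx. 0.2041)
Total utilization U = 9/34 + 1/3 + 10/49 = 4009/4998
Rounded to 4 decimal places: U = 0.8021
RM (Liu & Layland) bound for 3 tasks = 0.779763; compare with U = 4009/4998 (approx. 0.802121)
bound < U <= 1, so the RM sufficient condition is not met (inconclusive; an exact test such as response-time analysis is needed).

0.8021


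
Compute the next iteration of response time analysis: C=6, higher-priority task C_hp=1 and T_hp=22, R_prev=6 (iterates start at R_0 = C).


R_next = C + ceil(R_prev / T_hp) * C_hp
ceil(6 / 22) = ceil(0.2727) = 1
Interference = 1 * 1 = 1
R_next = 6 + 1 = 7

7


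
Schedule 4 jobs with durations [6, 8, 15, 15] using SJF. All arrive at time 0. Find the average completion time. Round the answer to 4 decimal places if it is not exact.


SJF order (ascending): [6, 8, 15, 15]
Completion times:
  Job 1: burst=6, C=6
  Job 2: burst=8, C=14
  Job 3: burst=15, C=29
  Job 4: burst=15, C=44
Average completion = 93/4 = 23.25

23.25


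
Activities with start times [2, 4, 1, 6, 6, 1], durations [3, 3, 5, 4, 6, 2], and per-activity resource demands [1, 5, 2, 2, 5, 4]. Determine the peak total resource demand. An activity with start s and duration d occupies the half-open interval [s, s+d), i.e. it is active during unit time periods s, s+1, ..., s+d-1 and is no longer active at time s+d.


Each activity i is active on [start_i, start_i + duration_i).
Compute total resource usage per time slot:
  t=0: active resources = [], total = 0
  t=1: active resources = [2, 4], total = 6
  t=2: active resources = [1, 2, 4], total = 7
  t=3: active resources = [1, 2], total = 3
  t=4: active resources = [1, 5, 2], total = 8
  t=5: active resources = [5, 2], total = 7
  t=6: active resources = [5, 2, 5], total = 12
  t=7: active resources = [2, 5], total = 7
  t=8: active resources = [2, 5], total = 7
  t=9: active resources = [2, 5], total = 7
  t=10: active resources = [5], total = 5
  t=11: active resources = [5], total = 5
Peak resource demand = 12

12


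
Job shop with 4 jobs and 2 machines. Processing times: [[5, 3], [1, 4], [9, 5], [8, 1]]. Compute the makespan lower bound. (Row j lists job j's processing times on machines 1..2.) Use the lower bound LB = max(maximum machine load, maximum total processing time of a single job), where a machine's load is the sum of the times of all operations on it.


Machine loads:
  Machine 1: 5 + 1 + 9 + 8 = 23
  Machine 2: 3 + 4 + 5 + 1 = 13
Max machine load = 23
Job totals:
  Job 1: 8
  Job 2: 5
  Job 3: 14
  Job 4: 9
Max job total = 14
Lower bound = max(23, 14) = 23

23


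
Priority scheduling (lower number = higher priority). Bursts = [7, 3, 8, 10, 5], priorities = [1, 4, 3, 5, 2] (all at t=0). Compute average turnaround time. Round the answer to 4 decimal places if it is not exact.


Sort by priority (ascending = highest first):
Order: [(1, 7), (2, 5), (3, 8), (4, 3), (5, 10)]
Completion times:
  Priority 1, burst=7, C=7
  Priority 2, burst=5, C=12
  Priority 3, burst=8, C=20
  Priority 4, burst=3, C=23
  Priority 5, burst=10, C=33
Average turnaround = 95/5 = 19.0

19.0


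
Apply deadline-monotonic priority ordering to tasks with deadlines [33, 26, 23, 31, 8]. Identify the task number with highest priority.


Sort tasks by relative deadline (ascending):
  Task 5: deadline = 8
  Task 3: deadline = 23
  Task 2: deadline = 26
  Task 4: deadline = 31
  Task 1: deadline = 33
Priority order (highest first): [5, 3, 2, 4, 1]
Highest priority task = 5

5


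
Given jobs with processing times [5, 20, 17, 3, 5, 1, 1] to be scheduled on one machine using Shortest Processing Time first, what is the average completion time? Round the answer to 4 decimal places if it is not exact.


Sort jobs by processing time (SPT order): [1, 1, 3, 5, 5, 17, 20]
Compute completion times sequentially:
  Job 1: processing = 1, completes at 1
  Job 2: processing = 1, completes at 2
  Job 3: processing = 3, completes at 5
  Job 4: processing = 5, completes at 10
  Job 5: processing = 5, completes at 15
  Job 6: processing = 17, completes at 32
  Job 7: processing = 20, completes at 52
Sum of completion times = 117
Average completion time = 117/7 = 16.7143

16.7143


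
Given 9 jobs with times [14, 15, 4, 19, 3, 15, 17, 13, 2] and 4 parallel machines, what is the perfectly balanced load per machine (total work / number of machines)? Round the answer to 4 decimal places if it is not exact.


Total processing time = 14 + 15 + 4 + 19 + 3 + 15 + 17 + 13 + 2 = 102
Number of machines = 4
Ideal balanced load = 102 / 4 = 25.5

25.5


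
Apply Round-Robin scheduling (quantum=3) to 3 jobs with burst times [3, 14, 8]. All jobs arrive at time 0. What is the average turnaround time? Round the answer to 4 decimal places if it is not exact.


Time quantum = 3
Execution trace:
  J1 runs 3 units, time = 3
  J2 runs 3 units, time = 6
  J3 runs 3 units, time = 9
  J2 runs 3 units, time = 12
  J3 runs 3 units, time = 15
  J2 runs 3 units, time = 18
  J3 runs 2 units, time = 20
  J2 runs 3 units, time = 23
  J2 runs 2 units, time = 25
Finish times: [3, 25, 20]
Average turnaround = 48/3 = 16.0

16.0


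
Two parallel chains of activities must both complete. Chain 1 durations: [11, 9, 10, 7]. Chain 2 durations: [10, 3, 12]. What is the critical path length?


Path A total = 11 + 9 + 10 + 7 = 37
Path B total = 10 + 3 + 12 = 25
Critical path = longest path = max(37, 25) = 37

37


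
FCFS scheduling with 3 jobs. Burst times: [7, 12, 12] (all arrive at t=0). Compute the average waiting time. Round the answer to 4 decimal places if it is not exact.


FCFS order (as given): [7, 12, 12]
Waiting times:
  Job 1: wait = 0
  Job 2: wait = 7
  Job 3: wait = 19
Sum of waiting times = 26
Average waiting time = 26/3 = 8.6667

8.6667


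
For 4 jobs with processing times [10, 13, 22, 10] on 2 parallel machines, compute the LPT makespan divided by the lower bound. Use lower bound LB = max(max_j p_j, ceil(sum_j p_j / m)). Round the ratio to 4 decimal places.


LPT order: [22, 13, 10, 10]
Machine loads after assignment: [32, 23]
LPT makespan = 32
Lower bound = max(max_job, ceil(total/2)) = max(22, 28) = 28
Ratio = 32 / 28 = 1.1429

1.1429


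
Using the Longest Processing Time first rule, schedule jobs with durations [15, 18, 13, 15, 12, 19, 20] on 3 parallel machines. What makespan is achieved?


Sort jobs in decreasing order (LPT): [20, 19, 18, 15, 15, 13, 12]
Assign each job to the least loaded machine:
  Machine 1: jobs [20, 13, 12], load = 45
  Machine 2: jobs [19, 15], load = 34
  Machine 3: jobs [18, 15], load = 33
Makespan = max load = 45

45


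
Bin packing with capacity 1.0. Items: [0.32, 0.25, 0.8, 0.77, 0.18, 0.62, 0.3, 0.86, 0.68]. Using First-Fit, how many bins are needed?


Place items sequentially using First-Fit:
  Item 0.32 -> new Bin 1
  Item 0.25 -> Bin 1 (now 0.57)
  Item 0.8 -> new Bin 2
  Item 0.77 -> new Bin 3
  Item 0.18 -> Bin 1 (now 0.75)
  Item 0.62 -> new Bin 4
  Item 0.3 -> Bin 4 (now 0.92)
  Item 0.86 -> new Bin 5
  Item 0.68 -> new Bin 6
Total bins used = 6

6


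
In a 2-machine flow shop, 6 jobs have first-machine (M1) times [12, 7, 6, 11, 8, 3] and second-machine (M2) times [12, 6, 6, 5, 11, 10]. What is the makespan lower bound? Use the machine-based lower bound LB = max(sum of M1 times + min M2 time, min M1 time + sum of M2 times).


LB1 = sum(M1 times) + min(M2 times) = 47 + 5 = 52
LB2 = min(M1 times) + sum(M2 times) = 3 + 50 = 53
Lower bound = max(LB1, LB2) = max(52, 53) = 53

53


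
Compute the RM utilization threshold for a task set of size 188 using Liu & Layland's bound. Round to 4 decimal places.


Compute 2^(1/188) = 1.0036937583
Subtract 1: 1.0036937583 - 1 = 0.0036937583
Multiply by n: 188 * 0.0036937583 = 0.6944265604
Round to 4 dp: 0.6944

0.6944


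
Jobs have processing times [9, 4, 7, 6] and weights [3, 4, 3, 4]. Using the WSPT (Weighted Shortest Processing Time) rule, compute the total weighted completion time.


Compute p/w ratios and sort ascending (WSPT): [(4, 4), (6, 4), (7, 3), (9, 3)]
Compute weighted completion times:
  Job (p=4,w=4): C=4, w*C=4*4=16
  Job (p=6,w=4): C=10, w*C=4*10=40
  Job (p=7,w=3): C=17, w*C=3*17=51
  Job (p=9,w=3): C=26, w*C=3*26=78
Total weighted completion time = 185

185


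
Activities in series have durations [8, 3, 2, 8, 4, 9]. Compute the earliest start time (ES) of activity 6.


Activity 6 starts after activities 1 through 5 complete.
Predecessor durations: [8, 3, 2, 8, 4]
ES = 8 + 3 + 2 + 8 + 4 = 25

25


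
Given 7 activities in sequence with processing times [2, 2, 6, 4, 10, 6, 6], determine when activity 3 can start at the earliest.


Activity 3 starts after activities 1 through 2 complete.
Predecessor durations: [2, 2]
ES = 2 + 2 = 4

4


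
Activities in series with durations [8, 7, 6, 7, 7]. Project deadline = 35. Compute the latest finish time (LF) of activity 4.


LF(activity 4) = deadline - sum of successor durations
Successors: activities 5 through 5 with durations [7]
Sum of successor durations = 7
LF = 35 - 7 = 28

28


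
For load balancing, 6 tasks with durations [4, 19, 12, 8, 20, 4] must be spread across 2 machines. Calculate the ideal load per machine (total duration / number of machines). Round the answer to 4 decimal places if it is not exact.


Total processing time = 4 + 19 + 12 + 8 + 20 + 4 = 67
Number of machines = 2
Ideal balanced load = 67 / 2 = 33.5

33.5


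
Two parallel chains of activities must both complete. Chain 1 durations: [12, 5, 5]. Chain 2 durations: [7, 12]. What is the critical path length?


Path A total = 12 + 5 + 5 = 22
Path B total = 7 + 12 = 19
Critical path = longest path = max(22, 19) = 22

22


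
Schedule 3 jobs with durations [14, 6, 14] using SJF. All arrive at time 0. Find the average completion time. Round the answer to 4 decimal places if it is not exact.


SJF order (ascending): [6, 14, 14]
Completion times:
  Job 1: burst=6, C=6
  Job 2: burst=14, C=20
  Job 3: burst=14, C=34
Average completion = 60/3 = 20.0

20.0


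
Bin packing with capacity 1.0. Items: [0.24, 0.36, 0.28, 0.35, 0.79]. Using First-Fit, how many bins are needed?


Place items sequentially using First-Fit:
  Item 0.24 -> new Bin 1
  Item 0.36 -> Bin 1 (now 0.6)
  Item 0.28 -> Bin 1 (now 0.88)
  Item 0.35 -> new Bin 2
  Item 0.79 -> new Bin 3
Total bins used = 3

3


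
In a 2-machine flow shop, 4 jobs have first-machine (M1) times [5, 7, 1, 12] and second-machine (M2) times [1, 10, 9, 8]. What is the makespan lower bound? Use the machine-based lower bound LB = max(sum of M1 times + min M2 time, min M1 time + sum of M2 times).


LB1 = sum(M1 times) + min(M2 times) = 25 + 1 = 26
LB2 = min(M1 times) + sum(M2 times) = 1 + 28 = 29
Lower bound = max(LB1, LB2) = max(26, 29) = 29

29


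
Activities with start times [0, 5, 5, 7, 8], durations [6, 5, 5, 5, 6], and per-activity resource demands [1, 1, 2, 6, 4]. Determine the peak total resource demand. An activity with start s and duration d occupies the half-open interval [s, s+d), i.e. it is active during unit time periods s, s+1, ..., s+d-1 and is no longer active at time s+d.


Each activity i is active on [start_i, start_i + duration_i).
Compute total resource usage per time slot:
  t=0: active resources = [1], total = 1
  t=1: active resources = [1], total = 1
  t=2: active resources = [1], total = 1
  t=3: active resources = [1], total = 1
  t=4: active resources = [1], total = 1
  t=5: active resources = [1, 1, 2], total = 4
  t=6: active resources = [1, 2], total = 3
  t=7: active resources = [1, 2, 6], total = 9
  t=8: active resources = [1, 2, 6, 4], total = 13
  t=9: active resources = [1, 2, 6, 4], total = 13
  t=10: active resources = [6, 4], total = 10
  t=11: active resources = [6, 4], total = 10
  t=12: active resources = [4], total = 4
  t=13: active resources = [4], total = 4
Peak resource demand = 13

13


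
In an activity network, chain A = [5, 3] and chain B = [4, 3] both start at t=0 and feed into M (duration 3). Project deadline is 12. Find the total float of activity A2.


Forward pass: ES(A2) = sum of predecessors on chain A = 5
EF = ES + duration = 5 + 3 = 8
Backward pass: LF(M) = deadline = 12; LS(M) = 12 - 3 = 9
LF(A2) = LS(M) - sum(successors on chain A) = 9 - 0 = 9
LS = LF - duration = 9 - 3 = 6
Total float = LS - ES = 6 - 5 = 1

1


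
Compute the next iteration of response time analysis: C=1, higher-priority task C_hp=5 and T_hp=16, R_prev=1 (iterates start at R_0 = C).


R_next = C + ceil(R_prev / T_hp) * C_hp
ceil(1 / 16) = ceil(0.0625) = 1
Interference = 1 * 5 = 5
R_next = 1 + 5 = 6

6


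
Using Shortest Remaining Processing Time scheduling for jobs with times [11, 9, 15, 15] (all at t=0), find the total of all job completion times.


Since all jobs arrive at t=0, SRPT equals SPT ordering.
SPT order: [9, 11, 15, 15]
Completion times:
  Job 1: p=9, C=9
  Job 2: p=11, C=20
  Job 3: p=15, C=35
  Job 4: p=15, C=50
Total completion time = 9 + 20 + 35 + 50 = 114

114


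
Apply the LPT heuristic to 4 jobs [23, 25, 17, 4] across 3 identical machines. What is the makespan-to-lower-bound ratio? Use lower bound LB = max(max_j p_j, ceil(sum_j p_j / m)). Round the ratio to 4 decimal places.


LPT order: [25, 23, 17, 4]
Machine loads after assignment: [25, 23, 21]
LPT makespan = 25
Lower bound = max(max_job, ceil(total/3)) = max(25, 23) = 25
Ratio = 25 / 25 = 1.0

1.0


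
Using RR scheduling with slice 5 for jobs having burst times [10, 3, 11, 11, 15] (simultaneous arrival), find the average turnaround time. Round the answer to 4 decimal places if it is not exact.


Time quantum = 5
Execution trace:
  J1 runs 5 units, time = 5
  J2 runs 3 units, time = 8
  J3 runs 5 units, time = 13
  J4 runs 5 units, time = 18
  J5 runs 5 units, time = 23
  J1 runs 5 units, time = 28
  J3 runs 5 units, time = 33
  J4 runs 5 units, time = 38
  J5 runs 5 units, time = 43
  J3 runs 1 units, time = 44
  J4 runs 1 units, time = 45
  J5 runs 5 units, time = 50
Finish times: [28, 8, 44, 45, 50]
Average turnaround = 175/5 = 35.0

35.0


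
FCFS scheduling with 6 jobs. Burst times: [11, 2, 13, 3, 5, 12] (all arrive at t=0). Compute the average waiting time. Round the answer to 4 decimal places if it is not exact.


FCFS order (as given): [11, 2, 13, 3, 5, 12]
Waiting times:
  Job 1: wait = 0
  Job 2: wait = 11
  Job 3: wait = 13
  Job 4: wait = 26
  Job 5: wait = 29
  Job 6: wait = 34
Sum of waiting times = 113
Average waiting time = 113/6 = 18.8333

18.8333


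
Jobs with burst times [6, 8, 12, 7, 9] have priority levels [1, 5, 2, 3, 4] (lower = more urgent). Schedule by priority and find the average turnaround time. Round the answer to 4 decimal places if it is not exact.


Sort by priority (ascending = highest first):
Order: [(1, 6), (2, 12), (3, 7), (4, 9), (5, 8)]
Completion times:
  Priority 1, burst=6, C=6
  Priority 2, burst=12, C=18
  Priority 3, burst=7, C=25
  Priority 4, burst=9, C=34
  Priority 5, burst=8, C=42
Average turnaround = 125/5 = 25.0

25.0


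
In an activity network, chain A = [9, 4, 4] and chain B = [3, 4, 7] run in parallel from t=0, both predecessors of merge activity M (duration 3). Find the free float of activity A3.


ES(A3) = sum of predecessors on chain A = 13
EF(A3) = ES + duration = 13 + 4 = 17
Successor of A3 is M. ES(M) = max(sum(A), sum(B)) = max(17, 14) = 17
Free float = ES(successor) - EF(current) = 17 - 17 = 0

0


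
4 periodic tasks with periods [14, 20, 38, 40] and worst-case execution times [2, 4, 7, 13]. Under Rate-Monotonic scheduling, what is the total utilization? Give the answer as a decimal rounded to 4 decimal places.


Compute individual utilizations (exact fractions):
  Task 1: C/T = 2/14 = 1/7 (approx. 0.1429)
  Task 2: C/T = 4/20 = 1/5 (approx. 0.2)
  Task 3: C/T = 7/38 (approx. 0.1842)
  Task 4: C/T = 13/40 (approx. 0.325)
Total utilization U = 1/7 + 1/5 + 7/38 + 13/40 = 4533/5320
Rounded to 4 decimal places: U = 0.8521
RM (Liu & Layland) bound for 4 tasks = 0.756828; compare with U = 4533/5320 (approx. 0.852068)
bound < U <= 1, so the RM sufficient condition is not met (inconclusive; an exact test such as response-time analysis is needed).

0.8521


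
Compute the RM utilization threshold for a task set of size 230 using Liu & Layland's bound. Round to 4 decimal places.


Compute 2^(1/230) = 1.0030182291
Subtract 1: 1.0030182291 - 1 = 0.0030182291
Multiply by n: 230 * 0.0030182291 = 0.6941926930
Round to 4 dp: 0.6942

0.6942


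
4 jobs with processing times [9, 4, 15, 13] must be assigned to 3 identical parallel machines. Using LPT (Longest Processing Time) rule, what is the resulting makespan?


Sort jobs in decreasing order (LPT): [15, 13, 9, 4]
Assign each job to the least loaded machine:
  Machine 1: jobs [15], load = 15
  Machine 2: jobs [13], load = 13
  Machine 3: jobs [9, 4], load = 13
Makespan = max load = 15

15


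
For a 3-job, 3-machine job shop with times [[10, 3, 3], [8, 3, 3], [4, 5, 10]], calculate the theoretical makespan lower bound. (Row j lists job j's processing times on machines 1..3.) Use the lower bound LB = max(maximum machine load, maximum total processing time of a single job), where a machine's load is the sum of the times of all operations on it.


Machine loads:
  Machine 1: 10 + 8 + 4 = 22
  Machine 2: 3 + 3 + 5 = 11
  Machine 3: 3 + 3 + 10 = 16
Max machine load = 22
Job totals:
  Job 1: 16
  Job 2: 14
  Job 3: 19
Max job total = 19
Lower bound = max(22, 19) = 22

22


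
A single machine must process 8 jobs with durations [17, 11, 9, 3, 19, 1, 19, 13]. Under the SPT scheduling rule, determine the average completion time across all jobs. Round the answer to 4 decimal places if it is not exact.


Sort jobs by processing time (SPT order): [1, 3, 9, 11, 13, 17, 19, 19]
Compute completion times sequentially:
  Job 1: processing = 1, completes at 1
  Job 2: processing = 3, completes at 4
  Job 3: processing = 9, completes at 13
  Job 4: processing = 11, completes at 24
  Job 5: processing = 13, completes at 37
  Job 6: processing = 17, completes at 54
  Job 7: processing = 19, completes at 73
  Job 8: processing = 19, completes at 92
Sum of completion times = 298
Average completion time = 298/8 = 37.25

37.25


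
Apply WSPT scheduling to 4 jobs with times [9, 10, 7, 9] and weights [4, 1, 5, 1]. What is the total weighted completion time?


Compute p/w ratios and sort ascending (WSPT): [(7, 5), (9, 4), (9, 1), (10, 1)]
Compute weighted completion times:
  Job (p=7,w=5): C=7, w*C=5*7=35
  Job (p=9,w=4): C=16, w*C=4*16=64
  Job (p=9,w=1): C=25, w*C=1*25=25
  Job (p=10,w=1): C=35, w*C=1*35=35
Total weighted completion time = 159

159


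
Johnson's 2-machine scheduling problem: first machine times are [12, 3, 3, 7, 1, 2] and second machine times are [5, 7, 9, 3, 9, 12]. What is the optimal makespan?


Apply Johnson's rule:
  Group 1 (a <= b): [(5, 1, 9), (6, 2, 12), (2, 3, 7), (3, 3, 9)]
  Group 2 (a > b): [(1, 12, 5), (4, 7, 3)]
Optimal job order: [5, 6, 2, 3, 1, 4]
Schedule:
  Job 5: M1 done at 1, M2 done at 10
  Job 6: M1 done at 3, M2 done at 22
  Job 2: M1 done at 6, M2 done at 29
  Job 3: M1 done at 9, M2 done at 38
  Job 1: M1 done at 21, M2 done at 43
  Job 4: M1 done at 28, M2 done at 46
Makespan = 46

46


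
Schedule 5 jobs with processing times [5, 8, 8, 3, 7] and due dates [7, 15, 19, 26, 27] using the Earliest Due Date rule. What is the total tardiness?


Sort by due date (EDD order): [(5, 7), (8, 15), (8, 19), (3, 26), (7, 27)]
Compute completion times and tardiness:
  Job 1: p=5, d=7, C=5, tardiness=max(0,5-7)=0
  Job 2: p=8, d=15, C=13, tardiness=max(0,13-15)=0
  Job 3: p=8, d=19, C=21, tardiness=max(0,21-19)=2
  Job 4: p=3, d=26, C=24, tardiness=max(0,24-26)=0
  Job 5: p=7, d=27, C=31, tardiness=max(0,31-27)=4
Total tardiness = 6

6


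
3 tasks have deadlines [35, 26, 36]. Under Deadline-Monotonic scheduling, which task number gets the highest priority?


Sort tasks by relative deadline (ascending):
  Task 2: deadline = 26
  Task 1: deadline = 35
  Task 3: deadline = 36
Priority order (highest first): [2, 1, 3]
Highest priority task = 2

2


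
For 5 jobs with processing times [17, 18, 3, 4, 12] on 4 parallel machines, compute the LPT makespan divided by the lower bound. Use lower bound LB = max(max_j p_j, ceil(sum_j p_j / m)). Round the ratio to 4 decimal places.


LPT order: [18, 17, 12, 4, 3]
Machine loads after assignment: [18, 17, 12, 7]
LPT makespan = 18
Lower bound = max(max_job, ceil(total/4)) = max(18, 14) = 18
Ratio = 18 / 18 = 1.0

1.0


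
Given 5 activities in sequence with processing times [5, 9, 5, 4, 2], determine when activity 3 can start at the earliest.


Activity 3 starts after activities 1 through 2 complete.
Predecessor durations: [5, 9]
ES = 5 + 9 = 14

14


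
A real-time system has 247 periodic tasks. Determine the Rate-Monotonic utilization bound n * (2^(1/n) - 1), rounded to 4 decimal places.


Compute 2^(1/247) = 1.0028102051
Subtract 1: 1.0028102051 - 1 = 0.0028102051
Multiply by n: 247 * 0.0028102051 = 0.6941206597
Round to 4 dp: 0.6941

0.6941


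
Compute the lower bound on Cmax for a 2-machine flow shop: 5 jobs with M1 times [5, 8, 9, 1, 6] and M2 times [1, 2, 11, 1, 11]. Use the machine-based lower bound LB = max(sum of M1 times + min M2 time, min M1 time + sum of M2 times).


LB1 = sum(M1 times) + min(M2 times) = 29 + 1 = 30
LB2 = min(M1 times) + sum(M2 times) = 1 + 26 = 27
Lower bound = max(LB1, LB2) = max(30, 27) = 30

30


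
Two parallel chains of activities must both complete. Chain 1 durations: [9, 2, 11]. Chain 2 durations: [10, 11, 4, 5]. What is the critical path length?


Path A total = 9 + 2 + 11 = 22
Path B total = 10 + 11 + 4 + 5 = 30
Critical path = longest path = max(22, 30) = 30

30


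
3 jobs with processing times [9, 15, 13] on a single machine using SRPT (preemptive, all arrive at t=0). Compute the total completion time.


Since all jobs arrive at t=0, SRPT equals SPT ordering.
SPT order: [9, 13, 15]
Completion times:
  Job 1: p=9, C=9
  Job 2: p=13, C=22
  Job 3: p=15, C=37
Total completion time = 9 + 22 + 37 = 68

68


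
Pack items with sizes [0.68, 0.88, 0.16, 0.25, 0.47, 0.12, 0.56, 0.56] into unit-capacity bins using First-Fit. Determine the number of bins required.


Place items sequentially using First-Fit:
  Item 0.68 -> new Bin 1
  Item 0.88 -> new Bin 2
  Item 0.16 -> Bin 1 (now 0.84)
  Item 0.25 -> new Bin 3
  Item 0.47 -> Bin 3 (now 0.72)
  Item 0.12 -> Bin 1 (now 0.96)
  Item 0.56 -> new Bin 4
  Item 0.56 -> new Bin 5
Total bins used = 5

5


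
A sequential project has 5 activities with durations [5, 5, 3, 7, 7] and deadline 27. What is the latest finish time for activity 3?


LF(activity 3) = deadline - sum of successor durations
Successors: activities 4 through 5 with durations [7, 7]
Sum of successor durations = 14
LF = 27 - 14 = 13

13


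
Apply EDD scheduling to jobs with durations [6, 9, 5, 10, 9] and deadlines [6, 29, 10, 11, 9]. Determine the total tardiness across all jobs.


Sort by due date (EDD order): [(6, 6), (9, 9), (5, 10), (10, 11), (9, 29)]
Compute completion times and tardiness:
  Job 1: p=6, d=6, C=6, tardiness=max(0,6-6)=0
  Job 2: p=9, d=9, C=15, tardiness=max(0,15-9)=6
  Job 3: p=5, d=10, C=20, tardiness=max(0,20-10)=10
  Job 4: p=10, d=11, C=30, tardiness=max(0,30-11)=19
  Job 5: p=9, d=29, C=39, tardiness=max(0,39-29)=10
Total tardiness = 45

45


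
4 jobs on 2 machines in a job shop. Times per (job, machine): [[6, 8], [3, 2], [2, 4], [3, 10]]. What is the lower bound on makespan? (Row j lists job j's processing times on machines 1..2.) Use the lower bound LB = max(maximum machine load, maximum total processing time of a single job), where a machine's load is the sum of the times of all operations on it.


Machine loads:
  Machine 1: 6 + 3 + 2 + 3 = 14
  Machine 2: 8 + 2 + 4 + 10 = 24
Max machine load = 24
Job totals:
  Job 1: 14
  Job 2: 5
  Job 3: 6
  Job 4: 13
Max job total = 14
Lower bound = max(24, 14) = 24

24


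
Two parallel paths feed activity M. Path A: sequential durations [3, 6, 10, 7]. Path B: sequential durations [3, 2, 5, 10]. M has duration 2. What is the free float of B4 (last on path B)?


ES(B4) = sum of predecessors on chain B = 10
EF(B4) = ES + duration = 10 + 10 = 20
Successor of B4 is M. ES(M) = max(sum(A), sum(B)) = max(26, 20) = 26
Free float = ES(successor) - EF(current) = 26 - 20 = 6

6


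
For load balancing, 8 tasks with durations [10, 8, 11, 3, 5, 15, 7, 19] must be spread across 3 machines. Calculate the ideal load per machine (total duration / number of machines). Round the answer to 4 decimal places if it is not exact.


Total processing time = 10 + 8 + 11 + 3 + 5 + 15 + 7 + 19 = 78
Number of machines = 3
Ideal balanced load = 78 / 3 = 26.0

26.0


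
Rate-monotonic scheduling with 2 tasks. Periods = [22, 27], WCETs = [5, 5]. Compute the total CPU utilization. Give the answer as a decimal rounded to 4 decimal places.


Compute individual utilizations (exact fractions):
  Task 1: C/T = 5/22 (approx. 0.2273)
  Task 2: C/T = 5/27 (approx. 0.1852)
Total utilization U = 5/22 + 5/27 = 245/594
Rounded to 4 decimal places: U = 0.4125
RM (Liu & Layland) bound for 2 tasks = 0.828427; compare with U = 245/594 (approx. 0.412458)
U <= bound, so schedulable by RM sufficient condition.

0.4125


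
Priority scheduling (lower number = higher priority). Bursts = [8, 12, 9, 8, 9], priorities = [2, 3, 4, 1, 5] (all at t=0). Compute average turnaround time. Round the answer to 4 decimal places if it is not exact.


Sort by priority (ascending = highest first):
Order: [(1, 8), (2, 8), (3, 12), (4, 9), (5, 9)]
Completion times:
  Priority 1, burst=8, C=8
  Priority 2, burst=8, C=16
  Priority 3, burst=12, C=28
  Priority 4, burst=9, C=37
  Priority 5, burst=9, C=46
Average turnaround = 135/5 = 27.0

27.0


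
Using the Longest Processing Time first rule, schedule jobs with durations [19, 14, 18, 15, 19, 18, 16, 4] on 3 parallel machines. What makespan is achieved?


Sort jobs in decreasing order (LPT): [19, 19, 18, 18, 16, 15, 14, 4]
Assign each job to the least loaded machine:
  Machine 1: jobs [19, 16, 4], load = 39
  Machine 2: jobs [19, 15, 14], load = 48
  Machine 3: jobs [18, 18], load = 36
Makespan = max load = 48

48


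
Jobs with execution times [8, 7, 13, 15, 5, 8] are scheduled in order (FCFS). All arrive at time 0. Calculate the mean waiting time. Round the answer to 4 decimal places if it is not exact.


FCFS order (as given): [8, 7, 13, 15, 5, 8]
Waiting times:
  Job 1: wait = 0
  Job 2: wait = 8
  Job 3: wait = 15
  Job 4: wait = 28
  Job 5: wait = 43
  Job 6: wait = 48
Sum of waiting times = 142
Average waiting time = 142/6 = 23.6667

23.6667


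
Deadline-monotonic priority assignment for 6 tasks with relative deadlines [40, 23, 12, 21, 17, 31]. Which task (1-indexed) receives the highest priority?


Sort tasks by relative deadline (ascending):
  Task 3: deadline = 12
  Task 5: deadline = 17
  Task 4: deadline = 21
  Task 2: deadline = 23
  Task 6: deadline = 31
  Task 1: deadline = 40
Priority order (highest first): [3, 5, 4, 2, 6, 1]
Highest priority task = 3

3
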